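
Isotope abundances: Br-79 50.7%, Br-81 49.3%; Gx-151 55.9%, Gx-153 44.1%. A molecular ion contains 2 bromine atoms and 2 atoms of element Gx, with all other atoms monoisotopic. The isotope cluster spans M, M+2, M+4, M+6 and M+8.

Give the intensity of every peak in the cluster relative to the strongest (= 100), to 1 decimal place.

Bromine pattern (n=2): 0.257049 : 0.499902 : 0.243049
Element Gx pattern (n=2): 0.312481 : 0.493038 : 0.194481
Convolve the two distributions (both contribute in 2-u steps):
  M: 0.257049×0.312481 = 0.080323
  M+2: 0.257049×0.493038 + 0.499902×0.312481 = 0.282945
  M+4: 0.257049×0.194481 + 0.499902×0.493038 + 0.243049×0.312481 = 0.372410
  M+6: 0.499902×0.194481 + 0.243049×0.493038 = 0.217054
  M+8: 0.243049×0.194481 = 0.047268
Scale to base peak (0.372410) = 100: 21.6 : 76.0 : 100.0 : 58.3 : 12.7

21.6 : 76.0 : 100.0 : 58.3 : 12.7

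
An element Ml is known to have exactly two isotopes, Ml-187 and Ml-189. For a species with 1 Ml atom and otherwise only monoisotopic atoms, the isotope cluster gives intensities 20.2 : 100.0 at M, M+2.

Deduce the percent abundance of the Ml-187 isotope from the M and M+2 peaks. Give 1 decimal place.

Write p for the Ml-187 fraction. I(M+2)/I(M) = [C(1,1)·p^0·(1−p)] / p^1 = 1·(1−p)/p = 100.0/20.2 = 4.9505
(1−p)/p = 4.9505/1 = 4.9505  ⇒  p = 1/(1 + 4.9505) = 0.1681
Ml-187: 16.8%, Ml-189: 83.2%.

16.8%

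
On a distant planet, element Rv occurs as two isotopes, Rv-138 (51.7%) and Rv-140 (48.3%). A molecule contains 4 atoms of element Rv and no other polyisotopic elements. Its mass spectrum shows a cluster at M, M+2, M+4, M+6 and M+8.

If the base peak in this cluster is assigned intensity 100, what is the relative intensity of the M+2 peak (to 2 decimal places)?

71.36

Binomial terms of (0.517 + 0.483)^4: M 0.0714, M+2 0.2670, M+4 0.3741, M+6 0.2330, M+8 0.0544 → M+4 is the base peak.
P(M+4) = C(4,2) × 0.517^2 × 0.483^2 = 6 × 0.267289 × 0.233289 = 0.374134 (base)
P(M+2) = C(4,1) × 0.517^3 × 0.483^1 = 4 × 0.13818841 × 0.4830 = 0.266980
Relative intensity = 0.266980 / 0.374134 × 100 = 71.36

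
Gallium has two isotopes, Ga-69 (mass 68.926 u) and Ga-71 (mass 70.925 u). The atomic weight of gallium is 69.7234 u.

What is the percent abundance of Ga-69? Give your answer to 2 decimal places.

60.11%

Let x be the fractional abundance of Ga-69; then Ga-71 has abundance 1 − x.
68.926·x + 70.925·(1 − x) = 69.7234
(68.926 − 70.925)·x = 69.7234 − 70.925
x = -1.2016 / -1.999 = 0.60110 → 60.11% Ga-69, 39.89% Ga-71.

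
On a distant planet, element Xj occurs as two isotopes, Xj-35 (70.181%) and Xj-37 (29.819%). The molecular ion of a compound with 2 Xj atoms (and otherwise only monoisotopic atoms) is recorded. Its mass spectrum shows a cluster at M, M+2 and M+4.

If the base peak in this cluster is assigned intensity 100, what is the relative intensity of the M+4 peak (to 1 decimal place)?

18.1

(0.70181 + 0.29819)^2 gives M 0.4925, M+2 0.4185, M+4 0.0889; the largest is M.
P(M) = C(2,0) × 0.70181^2 × 0.29819^0 = 1 × 0.49253728 × 1.0000 = 0.492537 (base)
P(M+4) = C(2,2) × 0.70181^0 × 0.29819^2 = 1 × 1.0000 × 0.08891728 = 0.088917
Relative intensity = 0.088917 / 0.492537 × 100 = 18.1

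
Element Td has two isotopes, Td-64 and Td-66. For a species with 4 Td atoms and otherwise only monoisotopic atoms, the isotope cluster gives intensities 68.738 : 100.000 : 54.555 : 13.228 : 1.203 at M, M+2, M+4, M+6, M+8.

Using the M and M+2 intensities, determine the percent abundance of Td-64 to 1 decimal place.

73.3%

If p is the fraction of Td that is Td-64, then I(M+2)/I(M) = [C(4,1)·p^3·(1−p)] / p^4 = 4·(1−p)/p = 100.000/68.738 = 1.4548
(1−p)/p = 1.4548/4 = 0.3637  ⇒  p = 1/(1 + 0.3637) = 0.7333
Td-64: 73.3%, Td-66: 26.7%.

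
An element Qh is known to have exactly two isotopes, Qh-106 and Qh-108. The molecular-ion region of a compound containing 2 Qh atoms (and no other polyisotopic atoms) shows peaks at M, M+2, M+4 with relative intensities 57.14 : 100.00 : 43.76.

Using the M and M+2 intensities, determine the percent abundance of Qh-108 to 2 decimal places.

46.67%

Let p = fractional abundance of Qh-106. I(M+2)/I(M) = [C(2,1)·p^1·(1−p)] / p^2 = 2·(1−p)/p = 100.00/57.14 = 1.7501
(1−p)/p = 1.7501/2 = 0.8750  ⇒  p = 1/(1 + 0.8750) = 0.5333
Qh-106: 53.33%, Qh-108: 46.67%.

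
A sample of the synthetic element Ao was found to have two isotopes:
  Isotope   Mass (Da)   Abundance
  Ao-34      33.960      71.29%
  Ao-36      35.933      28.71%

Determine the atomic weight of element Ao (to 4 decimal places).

The abundance-weighted mean is 0.7129 × 33.960 + 0.2871 × 35.933
= 24.21008 + 10.31636 = 34.52644 Da

34.5264 Da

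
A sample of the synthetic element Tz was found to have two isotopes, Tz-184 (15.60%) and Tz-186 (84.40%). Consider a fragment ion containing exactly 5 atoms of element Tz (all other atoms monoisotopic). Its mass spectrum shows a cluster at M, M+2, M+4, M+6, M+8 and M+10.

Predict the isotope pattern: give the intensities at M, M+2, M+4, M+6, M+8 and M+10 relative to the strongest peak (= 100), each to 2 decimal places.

Expanding (0.1560 + 0.8440)^5:
P(M) = 0.1560^5 = 0.000092
P(M+2) = 5 × 0.1560^4 × 0.8440^1 = 0.002499
P(M+4) = 10 × 0.1560^3 × 0.8440^2 = 0.027043
P(M+6) = 10 × 0.1560^2 × 0.8440^3 = 0.146311
P(M+8) = 5 × 0.1560^1 × 0.8440^4 = 0.395790
P(M+10) = 0.8440^5 = 0.428265
The M+10 peak is largest (0.428265); scaling to 100 gives 0.02 : 0.58 : 6.31 : 34.16 : 92.42 : 100.00.

0.02 : 0.58 : 6.31 : 34.16 : 92.42 : 100.00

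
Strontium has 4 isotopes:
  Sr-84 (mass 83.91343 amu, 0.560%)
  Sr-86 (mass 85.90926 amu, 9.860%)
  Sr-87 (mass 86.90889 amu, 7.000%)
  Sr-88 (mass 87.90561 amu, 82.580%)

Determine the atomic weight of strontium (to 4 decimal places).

87.6166 amu

The abundance-weighted mean is 0.00560 × 83.91343 + 0.09860 × 85.90926 + 0.07000 × 86.90889 + 0.82580 × 87.90561
= 0.469915 + 8.470653 + 6.083622 + 72.592453 = 87.616643 amu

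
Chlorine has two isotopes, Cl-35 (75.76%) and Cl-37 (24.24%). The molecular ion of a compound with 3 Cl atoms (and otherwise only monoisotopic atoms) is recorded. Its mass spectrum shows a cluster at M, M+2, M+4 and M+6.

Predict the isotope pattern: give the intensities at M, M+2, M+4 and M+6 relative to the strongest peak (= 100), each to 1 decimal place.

The 3 Cl atoms are independent, so intensities follow the terms of (0.7576 + 0.2424)^3.
P(M) = 0.7576^3 = 0.434830
P(M+2) = 3 × 0.7576^2 × 0.2424^1 = 0.417382
P(M+4) = 3 × 0.7576^1 × 0.2424^2 = 0.133545
P(M+6) = 0.2424^3 = 0.014243
The M peak is largest (0.434830); scaling to 100 gives 100.0 : 96.0 : 30.7 : 3.3.

100.0 : 96.0 : 30.7 : 3.3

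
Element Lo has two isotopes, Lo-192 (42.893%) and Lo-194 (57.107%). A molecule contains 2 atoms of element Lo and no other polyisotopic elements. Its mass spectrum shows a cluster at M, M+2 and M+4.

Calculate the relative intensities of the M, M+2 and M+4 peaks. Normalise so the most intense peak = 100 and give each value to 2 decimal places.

The 2 Lo atoms are independent, so intensities follow the terms of (0.42893 + 0.57107)^2.
P(M) = 0.42893^2 = 0.183981
P(M+2) = 2 × 0.42893^1 × 0.57107^1 = 0.489898
P(M+4) = 0.57107^2 = 0.326121
The M+2 peak is largest (0.489898); scaling to 100 gives 37.55 : 100.00 : 66.57.

37.55 : 100.00 : 66.57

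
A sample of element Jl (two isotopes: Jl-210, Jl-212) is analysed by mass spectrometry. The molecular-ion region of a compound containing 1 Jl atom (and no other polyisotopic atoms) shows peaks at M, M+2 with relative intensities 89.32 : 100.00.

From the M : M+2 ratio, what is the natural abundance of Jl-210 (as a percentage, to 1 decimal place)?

47.2%

If p is the fraction of Jl that is Jl-210, then I(M+2)/I(M) = [C(1,1)·p^0·(1−p)] / p^1 = 1·(1−p)/p = 100.00/89.32 = 1.1196
(1−p)/p = 1.1196/1 = 1.1196  ⇒  p = 1/(1 + 1.1196) = 0.4718
Jl-210: 47.2%, Jl-212: 52.8%.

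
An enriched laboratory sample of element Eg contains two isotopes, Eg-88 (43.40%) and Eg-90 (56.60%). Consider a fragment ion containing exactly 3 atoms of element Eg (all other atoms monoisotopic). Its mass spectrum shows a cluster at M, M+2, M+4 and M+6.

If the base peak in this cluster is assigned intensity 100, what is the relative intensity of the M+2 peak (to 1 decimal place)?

76.7

Binomial terms of (0.4340 + 0.5660)^3: M 0.0817, M+2 0.3198, M+4 0.4171, M+6 0.1813 → M+4 is the base peak.
P(M+4) = C(3,2) × 0.4340^1 × 0.5660^2 = 3 × 0.4340 × 0.320356 = 0.417104 (base)
P(M+2) = C(3,1) × 0.4340^2 × 0.5660^1 = 3 × 0.188356 × 0.5660 = 0.319828
Relative intensity = 0.319828 / 0.417104 × 100 = 76.7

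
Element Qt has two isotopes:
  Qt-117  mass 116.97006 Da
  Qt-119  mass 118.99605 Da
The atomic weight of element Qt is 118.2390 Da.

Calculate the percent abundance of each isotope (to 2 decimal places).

Writing the weighted mean with unknown fraction x of Qt-117:
116.97006·x + 118.99605·(1 − x) = 118.2390
(116.97006 − 118.99605)·x = 118.2390 − 118.99605
x = -0.75705 / -2.02599 = 0.37367 → 37.37% Qt-117, 62.63% Qt-119.

Qt-117: 37.37%, Qt-119: 62.63%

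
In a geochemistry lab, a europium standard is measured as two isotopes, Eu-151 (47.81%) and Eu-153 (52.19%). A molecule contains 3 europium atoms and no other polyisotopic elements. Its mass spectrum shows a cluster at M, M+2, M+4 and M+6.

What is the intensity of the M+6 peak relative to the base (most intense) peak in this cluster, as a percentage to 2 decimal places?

36.39%

Binomial terms of (0.4781 + 0.5219)^3: M 0.1093, M+2 0.3579, M+4 0.3907, M+6 0.1422 → M+4 is the base peak.
P(M+4) = C(3,2) × 0.4781^1 × 0.5219^2 = 3 × 0.4781 × 0.27237961 = 0.390674 (base)
P(M+6) = C(3,3) × 0.4781^0 × 0.5219^3 = 1 × 1.0000 × 0.14215492 = 0.142155
Relative intensity = 0.142155 / 0.390674 × 100 = 36.39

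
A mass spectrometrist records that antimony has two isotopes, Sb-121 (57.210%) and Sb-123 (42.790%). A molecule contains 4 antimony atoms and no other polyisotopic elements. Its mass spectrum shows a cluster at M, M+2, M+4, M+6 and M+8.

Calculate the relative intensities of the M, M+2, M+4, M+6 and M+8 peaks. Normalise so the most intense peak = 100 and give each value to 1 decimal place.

Expanding (0.57210 + 0.42790)^4:
P(M) = 0.57210^4 = 0.107124
P(M+2) = 4 × 0.57210^3 × 0.42790^1 = 0.320493
P(M+4) = 6 × 0.57210^2 × 0.42790^2 = 0.359567
P(M+6) = 4 × 0.57210^1 × 0.42790^3 = 0.179291
P(M+8) = 0.42790^4 = 0.033525
The M+4 peak is largest (0.359567); scaling to 100 gives 29.8 : 89.1 : 100.0 : 49.9 : 9.3.

29.8 : 89.1 : 100.0 : 49.9 : 9.3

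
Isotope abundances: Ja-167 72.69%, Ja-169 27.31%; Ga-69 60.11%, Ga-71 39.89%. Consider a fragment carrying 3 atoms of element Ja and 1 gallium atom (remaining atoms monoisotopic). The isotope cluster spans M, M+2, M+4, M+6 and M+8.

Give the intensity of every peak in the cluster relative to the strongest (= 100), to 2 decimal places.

55.84 : 100.00 : 65.42 : 18.65 : 1.97

Element Ja pattern (n=3): 0.38408205 : 0.43290469 : 0.16264448 : 0.02036878
Gallium pattern (n=1): 0.6011 : 0.3989
Convolve the two distributions (both contribute in 2-u steps):
  M: 0.38408205×0.6011 = 0.230872
  M+2: 0.38408205×0.3989 + 0.43290469×0.6011 = 0.413429
  M+4: 0.43290469×0.3989 + 0.16264448×0.6011 = 0.270451
  M+6: 0.16264448×0.3989 + 0.02036878×0.6011 = 0.077123
  M+8: 0.02036878×0.3989 = 0.008125
Scale to base peak (0.413429) = 100: 55.84 : 100.00 : 65.42 : 18.65 : 1.97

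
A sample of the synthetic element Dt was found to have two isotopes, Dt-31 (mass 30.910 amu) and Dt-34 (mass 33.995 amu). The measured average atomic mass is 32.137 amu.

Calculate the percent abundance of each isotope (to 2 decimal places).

Writing the weighted mean with unknown fraction x of Dt-31:
30.910·x + 33.995·(1 − x) = 32.137
(30.910 − 33.995)·x = 32.137 − 33.995
x = -1.858 / -3.085 = 0.60227 → 60.23% Dt-31, 39.77% Dt-34.

Dt-31: 60.23%, Dt-34: 39.77%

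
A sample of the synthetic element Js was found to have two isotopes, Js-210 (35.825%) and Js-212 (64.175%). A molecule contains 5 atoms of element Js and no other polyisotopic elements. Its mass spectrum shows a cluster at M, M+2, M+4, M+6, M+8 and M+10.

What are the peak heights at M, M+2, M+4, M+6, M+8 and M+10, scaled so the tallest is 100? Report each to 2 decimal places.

The 5 Js atoms are independent, so intensities follow the terms of (0.35825 + 0.64175)^5.
P(M) = 0.35825^5 = 0.005901
P(M+2) = 5 × 0.35825^4 × 0.64175^1 = 0.052854
P(M+4) = 10 × 0.35825^3 × 0.64175^2 = 0.189361
P(M+6) = 10 × 0.35825^2 × 0.64175^3 = 0.339211
P(M+8) = 5 × 0.35825^1 × 0.64175^4 = 0.303822
P(M+10) = 0.64175^5 = 0.108850
The M+6 peak is largest (0.339211); scaling to 100 gives 1.74 : 15.58 : 55.82 : 100.00 : 89.57 : 32.09.

1.74 : 15.58 : 55.82 : 100.00 : 89.57 : 32.09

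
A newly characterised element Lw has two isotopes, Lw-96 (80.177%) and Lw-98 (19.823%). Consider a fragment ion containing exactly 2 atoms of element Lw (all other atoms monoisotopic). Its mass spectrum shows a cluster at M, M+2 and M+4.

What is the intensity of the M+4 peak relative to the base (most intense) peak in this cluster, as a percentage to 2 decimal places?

6.11%

(0.80177 + 0.19823)^2 gives M 0.6428, M+2 0.3179, M+4 0.0393; the largest is M.
P(M) = C(2,0) × 0.80177^2 × 0.19823^0 = 1 × 0.64283513 × 1.0000 = 0.642835 (base)
P(M+4) = C(2,2) × 0.80177^0 × 0.19823^2 = 1 × 1.0000 × 0.03929513 = 0.039295
Relative intensity = 0.039295 / 0.642835 × 100 = 6.11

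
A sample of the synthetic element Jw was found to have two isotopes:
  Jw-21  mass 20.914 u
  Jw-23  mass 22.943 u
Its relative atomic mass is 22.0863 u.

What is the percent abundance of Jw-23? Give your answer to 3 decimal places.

Let x be the fractional abundance of Jw-21; then Jw-23 has abundance 1 − x.
20.914·x + 22.943·(1 − x) = 22.0863
(20.914 − 22.943)·x = 22.0863 − 22.943
x = -0.8567 / -2.029 = 0.42223 → 42.223% Jw-21, 57.777% Jw-23.

57.777%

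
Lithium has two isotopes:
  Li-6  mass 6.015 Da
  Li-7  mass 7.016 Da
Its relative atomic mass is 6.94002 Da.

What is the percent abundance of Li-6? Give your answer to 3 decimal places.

7.590%

Let x be the fractional abundance of Li-6; then Li-7 has abundance 1 − x.
6.015·x + 7.016·(1 − x) = 6.94002
(6.015 − 7.016)·x = 6.94002 − 7.016
x = -0.07598 / -1.001 = 0.07590 → 7.590% Li-6, 92.410% Li-7.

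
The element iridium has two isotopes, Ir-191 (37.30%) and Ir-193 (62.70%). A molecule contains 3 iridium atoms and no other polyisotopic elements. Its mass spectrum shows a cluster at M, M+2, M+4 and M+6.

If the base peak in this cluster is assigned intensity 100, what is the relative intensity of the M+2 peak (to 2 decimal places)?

Term probabilities: M 0.0519, M+2 0.2617, M+4 0.4399, M+6 0.2465. Base peak = M+4.
P(M+4) = C(3,2) × 0.3730^1 × 0.6270^2 = 3 × 0.3730 × 0.393129 = 0.439911 (base)
P(M+2) = C(3,1) × 0.3730^2 × 0.6270^1 = 3 × 0.139129 × 0.6270 = 0.261702
Relative intensity = 0.261702 / 0.439911 × 100 = 59.49

59.49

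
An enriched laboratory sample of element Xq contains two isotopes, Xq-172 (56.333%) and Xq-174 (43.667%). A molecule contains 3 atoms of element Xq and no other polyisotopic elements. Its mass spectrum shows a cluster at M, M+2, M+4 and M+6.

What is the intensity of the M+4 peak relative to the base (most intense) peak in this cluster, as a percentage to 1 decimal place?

77.5%

Binomial terms of (0.56333 + 0.43667)^3: M 0.1788, M+2 0.4157, M+4 0.3222, M+6 0.0833 → M+2 is the base peak.
P(M+2) = C(3,1) × 0.56333^2 × 0.43667^1 = 3 × 0.31734069 × 0.43667 = 0.415719 (base)
P(M+4) = C(3,2) × 0.56333^1 × 0.43667^2 = 3 × 0.56333 × 0.19068069 = 0.322248
Relative intensity = 0.322248 / 0.415719 × 100 = 77.5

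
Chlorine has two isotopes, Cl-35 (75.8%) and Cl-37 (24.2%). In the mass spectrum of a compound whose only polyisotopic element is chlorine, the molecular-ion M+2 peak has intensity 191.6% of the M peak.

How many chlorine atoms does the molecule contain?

With n Cl atoms, P(M+2)/P(M) = C(n,1)·p^(n−1)q / p^n = n·q/p = n · 0.242/0.758.
n = 1.916 × 0.758/0.242 = 6.00 ≈ 6

6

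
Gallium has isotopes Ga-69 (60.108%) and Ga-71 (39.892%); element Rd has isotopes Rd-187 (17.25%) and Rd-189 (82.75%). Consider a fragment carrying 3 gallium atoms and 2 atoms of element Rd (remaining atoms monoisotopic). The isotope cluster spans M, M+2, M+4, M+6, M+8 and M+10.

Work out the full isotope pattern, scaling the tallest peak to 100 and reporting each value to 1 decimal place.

1.7 : 19.7 : 73.9 : 100.0 : 56.5 : 11.4

Gallium pattern (n=3): 0.2171685 : 0.432386 : 0.2869625 : 0.063483
Element Rd pattern (n=2): 0.02975625 : 0.2854875 : 0.68475625
Convolve the two distributions (both contribute in 2-u steps):
  M: 0.2171685×0.02975625 = 0.006462
  M+2: 0.2171685×0.2854875 + 0.432386×0.02975625 = 0.074865
  M+4: 0.2171685×0.68475625 + 0.432386×0.2854875 + 0.2869625×0.02975625 = 0.280687
  M+6: 0.432386×0.68475625 + 0.2869625×0.2854875 + 0.063483×0.02975625 = 0.379892
  M+8: 0.2869625×0.68475625 + 0.063483×0.2854875 = 0.214623
  M+10: 0.063483×0.68475625 = 0.043470
Scale to base peak (0.379892) = 100: 1.7 : 19.7 : 73.9 : 100.0 : 56.5 : 11.4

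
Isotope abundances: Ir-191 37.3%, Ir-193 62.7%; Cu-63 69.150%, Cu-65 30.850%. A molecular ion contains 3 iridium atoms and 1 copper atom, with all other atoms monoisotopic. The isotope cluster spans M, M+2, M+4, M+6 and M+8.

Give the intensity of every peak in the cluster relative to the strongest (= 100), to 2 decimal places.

Iridium pattern (n=3): 0.05189512 : 0.26170165 : 0.43991135 : 0.24649188
Copper pattern (n=1): 0.6915 : 0.3085
Convolve the two distributions (both contribute in 2-u steps):
  M: 0.05189512×0.6915 = 0.035885
  M+2: 0.05189512×0.3085 + 0.26170165×0.6915 = 0.196976
  M+4: 0.26170165×0.3085 + 0.43991135×0.6915 = 0.384934
  M+6: 0.43991135×0.3085 + 0.24649188×0.6915 = 0.306162
  M+8: 0.24649188×0.3085 = 0.076043
Scale to base peak (0.384934) = 100: 9.32 : 51.17 : 100.00 : 79.54 : 19.75

9.32 : 51.17 : 100.00 : 79.54 : 19.75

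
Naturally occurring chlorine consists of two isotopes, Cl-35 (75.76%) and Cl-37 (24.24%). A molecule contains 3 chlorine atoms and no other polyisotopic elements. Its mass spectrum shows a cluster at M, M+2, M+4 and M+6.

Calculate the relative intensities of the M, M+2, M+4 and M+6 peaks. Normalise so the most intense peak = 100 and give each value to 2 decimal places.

100.00 : 95.99 : 30.71 : 3.28

Each Cl atom is independently Cl-35 (p = 0.7576) or Cl-37 (q = 0.2424); the cluster is the binomial expansion (p + q)^3.
P(M) = 0.7576^3 = 0.434830
P(M+2) = 3 × 0.7576^2 × 0.2424^1 = 0.417382
P(M+4) = 3 × 0.7576^1 × 0.2424^2 = 0.133545
P(M+6) = 0.2424^3 = 0.014243
The M peak is largest (0.434830); scaling to 100 gives 100.00 : 95.99 : 30.71 : 3.28.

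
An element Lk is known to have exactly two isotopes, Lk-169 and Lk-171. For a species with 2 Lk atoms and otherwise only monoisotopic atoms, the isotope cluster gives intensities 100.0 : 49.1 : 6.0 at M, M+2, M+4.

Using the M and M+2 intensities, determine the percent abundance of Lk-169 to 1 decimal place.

Let p = fractional abundance of Lk-169. I(M+2)/I(M) = [C(2,1)·p^1·(1−p)] / p^2 = 2·(1−p)/p = 49.1/100.0 = 0.4910
(1−p)/p = 0.4910/2 = 0.2455  ⇒  p = 1/(1 + 0.2455) = 0.8029
Lk-169: 80.3%, Lk-171: 19.7%.

80.3%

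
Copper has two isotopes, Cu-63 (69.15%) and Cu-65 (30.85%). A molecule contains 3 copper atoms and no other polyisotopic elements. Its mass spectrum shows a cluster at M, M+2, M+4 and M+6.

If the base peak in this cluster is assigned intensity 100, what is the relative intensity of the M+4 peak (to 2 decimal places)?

Binomial terms of (0.6915 + 0.3085)^3: M 0.3307, M+2 0.4425, M+4 0.1974, M+6 0.0294 → M+2 is the base peak.
P(M+2) = C(3,1) × 0.6915^2 × 0.3085^1 = 3 × 0.47817225 × 0.3085 = 0.442548 (base)
P(M+4) = C(3,2) × 0.6915^1 × 0.3085^2 = 3 × 0.6915 × 0.09517225 = 0.197435
Relative intensity = 0.197435 / 0.442548 × 100 = 44.61

44.61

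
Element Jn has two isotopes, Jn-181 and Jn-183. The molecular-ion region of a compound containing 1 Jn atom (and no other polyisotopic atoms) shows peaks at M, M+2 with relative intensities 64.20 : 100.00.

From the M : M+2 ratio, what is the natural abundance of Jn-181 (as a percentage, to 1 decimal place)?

39.1%

Let p = fractional abundance of Jn-181. I(M+2)/I(M) = [C(1,1)·p^0·(1−p)] / p^1 = 1·(1−p)/p = 100.00/64.20 = 1.5576
(1−p)/p = 1.5576/1 = 1.5576  ⇒  p = 1/(1 + 1.5576) = 0.3910
Jn-181: 39.1%, Jn-183: 60.9%.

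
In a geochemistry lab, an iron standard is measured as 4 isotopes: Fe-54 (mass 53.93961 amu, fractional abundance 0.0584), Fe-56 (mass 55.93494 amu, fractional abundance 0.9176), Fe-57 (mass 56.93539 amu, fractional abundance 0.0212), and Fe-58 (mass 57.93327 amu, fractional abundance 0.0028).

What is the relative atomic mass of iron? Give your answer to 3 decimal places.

55.845 amu

Average mass = Σ (abundance × isotope mass) = 0.0584 × 53.93961 + 0.9176 × 55.93494 + 0.0212 × 56.93539 + 0.0028 × 57.93327
= 3.150073 + 51.325901 + 1.207030 + 0.162213 = 55.845217 amu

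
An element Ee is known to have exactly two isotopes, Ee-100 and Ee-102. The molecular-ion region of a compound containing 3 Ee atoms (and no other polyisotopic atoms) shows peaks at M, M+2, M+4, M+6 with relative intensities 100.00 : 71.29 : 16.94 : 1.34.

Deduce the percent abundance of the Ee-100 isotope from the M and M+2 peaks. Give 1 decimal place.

If p is the fraction of Ee that is Ee-100, then I(M+2)/I(M) = [C(3,1)·p^2·(1−p)] / p^3 = 3·(1−p)/p = 71.29/100.00 = 0.7129
(1−p)/p = 0.7129/3 = 0.2376  ⇒  p = 1/(1 + 0.2376) = 0.8080
Ee-100: 80.8%, Ee-102: 19.2%.

80.8%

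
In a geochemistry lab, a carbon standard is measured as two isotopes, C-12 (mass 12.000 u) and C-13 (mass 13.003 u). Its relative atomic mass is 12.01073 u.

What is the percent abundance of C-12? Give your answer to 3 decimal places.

98.930%

Writing the weighted mean with unknown fraction x of C-12:
12.000·x + 13.003·(1 − x) = 12.01073
(12.000 − 13.003)·x = 12.01073 − 13.003
x = -0.99227 / -1.003 = 0.98930 → 98.930% C-12, 1.070% C-13.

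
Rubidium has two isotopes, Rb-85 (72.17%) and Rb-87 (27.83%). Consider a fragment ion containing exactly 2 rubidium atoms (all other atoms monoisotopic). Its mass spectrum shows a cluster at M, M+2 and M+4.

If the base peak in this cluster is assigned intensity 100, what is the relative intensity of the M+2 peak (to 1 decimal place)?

Binomial terms of (0.7217 + 0.2783)^2: M 0.5209, M+2 0.4017, M+4 0.0775 → M is the base peak.
P(M) = C(2,0) × 0.7217^2 × 0.2783^0 = 1 × 0.52085089 × 1.0000 = 0.520851 (base)
P(M+2) = C(2,1) × 0.7217^1 × 0.2783^1 = 2 × 0.7217 × 0.2783 = 0.401698
Relative intensity = 0.401698 / 0.520851 × 100 = 77.1

77.1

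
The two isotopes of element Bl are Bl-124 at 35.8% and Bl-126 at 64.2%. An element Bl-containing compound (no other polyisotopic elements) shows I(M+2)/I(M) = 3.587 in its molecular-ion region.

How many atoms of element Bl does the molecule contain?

2

The M+2/M ratio from n Bl atoms is n · q/p = n · 0.642/0.358.
n = 3.587 × 0.358/0.642 = 2.00 ≈ 2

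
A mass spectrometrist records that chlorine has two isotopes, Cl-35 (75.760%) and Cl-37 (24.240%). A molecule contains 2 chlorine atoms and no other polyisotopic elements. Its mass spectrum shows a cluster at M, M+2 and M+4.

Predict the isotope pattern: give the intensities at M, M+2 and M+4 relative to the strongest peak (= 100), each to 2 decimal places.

Expanding (0.75760 + 0.24240)^2:
P(M) = 0.75760^2 = 0.573958
P(M+2) = 2 × 0.75760^1 × 0.24240^1 = 0.367284
P(M+4) = 0.24240^2 = 0.058758
The M peak is largest (0.573958); scaling to 100 gives 100.00 : 63.99 : 10.24.

100.00 : 63.99 : 10.24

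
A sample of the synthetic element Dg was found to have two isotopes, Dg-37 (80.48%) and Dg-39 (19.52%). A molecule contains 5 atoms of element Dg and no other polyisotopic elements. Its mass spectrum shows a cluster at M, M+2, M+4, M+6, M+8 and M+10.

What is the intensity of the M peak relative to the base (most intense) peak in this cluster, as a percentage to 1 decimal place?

82.5%

Binomial terms of (0.8048 + 0.1952)^5: M 0.3376, M+2 0.4095, M+4 0.1986, M+6 0.0482, M+8 0.0058, M+10 0.0003 → M+2 is the base peak.
P(M+2) = C(5,1) × 0.8048^4 × 0.1952^1 = 5 × 0.41951923 × 0.1952 = 0.409451 (base)
P(M) = C(5,0) × 0.8048^5 × 0.1952^0 = 1 × 0.33762907 × 1.0000 = 0.337629
Relative intensity = 0.337629 / 0.409451 × 100 = 82.5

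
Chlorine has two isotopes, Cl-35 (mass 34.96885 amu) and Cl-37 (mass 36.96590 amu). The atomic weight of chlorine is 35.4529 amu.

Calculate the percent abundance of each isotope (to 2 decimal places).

Writing the weighted mean with unknown fraction x of Cl-35:
34.96885·x + 36.96590·(1 − x) = 35.4529
(34.96885 − 36.96590)·x = 35.4529 − 36.96590
x = -1.51300 / -1.99705 = 0.75762 → 75.76% Cl-35, 24.24% Cl-37.

Cl-35: 75.76%, Cl-37: 24.24%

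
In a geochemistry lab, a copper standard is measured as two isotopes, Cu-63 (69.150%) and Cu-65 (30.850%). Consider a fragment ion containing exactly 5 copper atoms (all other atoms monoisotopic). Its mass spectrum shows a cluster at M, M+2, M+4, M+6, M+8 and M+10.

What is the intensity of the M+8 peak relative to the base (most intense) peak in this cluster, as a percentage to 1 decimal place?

8.9%

Binomial terms of (0.69150 + 0.30850)^5: M 0.1581, M+2 0.3527, M+4 0.3147, M+6 0.1404, M+8 0.0313, M+10 0.0028 → M+2 is the base peak.
P(M+2) = C(5,1) × 0.69150^4 × 0.30850^1 = 5 × 0.2286487 × 0.3085 = 0.352691 (base)
P(M+8) = C(5,4) × 0.69150^1 × 0.30850^4 = 5 × 0.6915 × 0.00905776 = 0.031317
Relative intensity = 0.031317 / 0.352691 × 100 = 8.9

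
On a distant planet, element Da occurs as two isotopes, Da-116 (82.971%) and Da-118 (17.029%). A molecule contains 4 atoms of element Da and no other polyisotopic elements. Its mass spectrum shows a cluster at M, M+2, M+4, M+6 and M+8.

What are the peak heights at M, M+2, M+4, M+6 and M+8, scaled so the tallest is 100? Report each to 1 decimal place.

100.0 : 82.1 : 25.3 : 3.5 : 0.2

The 4 Da atoms are independent, so intensities follow the terms of (0.82971 + 0.17029)^4.
P(M) = 0.82971^4 = 0.473920
P(M+2) = 4 × 0.82971^3 × 0.17029^1 = 0.389070
P(M+4) = 6 × 0.82971^2 × 0.17029^2 = 0.119779
P(M+6) = 4 × 0.82971^1 × 0.17029^3 = 0.016389
P(M+8) = 0.17029^4 = 0.000841
The M peak is largest (0.473920); scaling to 100 gives 100.0 : 82.1 : 25.3 : 3.5 : 0.2.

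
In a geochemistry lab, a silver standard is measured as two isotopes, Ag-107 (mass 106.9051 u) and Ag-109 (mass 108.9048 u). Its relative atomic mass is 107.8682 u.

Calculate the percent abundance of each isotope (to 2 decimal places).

Writing the weighted mean with unknown fraction x of Ag-107:
106.9051·x + 108.9048·(1 − x) = 107.8682
(106.9051 − 108.9048)·x = 107.8682 − 108.9048
x = -1.0366 / -1.9997 = 0.51838 → 51.84% Ag-107, 48.16% Ag-109.

Ag-107: 51.84%, Ag-109: 48.16%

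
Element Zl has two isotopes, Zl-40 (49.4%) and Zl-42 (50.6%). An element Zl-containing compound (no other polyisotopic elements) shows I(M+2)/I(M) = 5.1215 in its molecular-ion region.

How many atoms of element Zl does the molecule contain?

For n independent Zl atoms, I(M+2)/I(M) = n · (abundance Zl-42) / (abundance Zl-40) = n · 0.506/0.494.
n = 5.1215 × 0.494/0.506 = 5.00 ≈ 5

5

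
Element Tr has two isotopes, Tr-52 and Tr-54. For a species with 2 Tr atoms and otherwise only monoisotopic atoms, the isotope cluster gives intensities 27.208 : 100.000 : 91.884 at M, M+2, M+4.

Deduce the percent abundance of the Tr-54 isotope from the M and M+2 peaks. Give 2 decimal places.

Let p = fractional abundance of Tr-52. I(M+2)/I(M) = [C(2,1)·p^1·(1−p)] / p^2 = 2·(1−p)/p = 100.000/27.208 = 3.6754
(1−p)/p = 3.6754/2 = 1.8377  ⇒  p = 1/(1 + 1.8377) = 0.3524
Tr-52: 35.24%, Tr-54: 64.76%.

64.76%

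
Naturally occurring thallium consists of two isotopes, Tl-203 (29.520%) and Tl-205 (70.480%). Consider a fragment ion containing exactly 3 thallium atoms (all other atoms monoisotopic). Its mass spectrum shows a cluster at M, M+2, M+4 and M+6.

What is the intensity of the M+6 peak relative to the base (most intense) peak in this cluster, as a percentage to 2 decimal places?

79.58%

Term probabilities: M 0.0257, M+2 0.1843, M+4 0.4399, M+6 0.3501. Base peak = M+4.
P(M+4) = C(3,2) × 0.29520^1 × 0.70480^2 = 3 × 0.2952 × 0.49674304 = 0.439916 (base)
P(M+6) = C(3,3) × 0.29520^0 × 0.70480^3 = 1 × 1.0000 × 0.35010449 = 0.350104
Relative intensity = 0.350104 / 0.439916 × 100 = 79.58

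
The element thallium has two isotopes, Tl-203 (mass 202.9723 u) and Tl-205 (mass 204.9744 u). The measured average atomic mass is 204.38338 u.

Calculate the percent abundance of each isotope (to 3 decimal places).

Tl-203: 29.520%, Tl-205: 70.480%

Writing the weighted mean with unknown fraction x of Tl-203:
202.9723·x + 204.9744·(1 − x) = 204.38338
(202.9723 − 204.9744)·x = 204.38338 − 204.9744
x = -0.59102 / -2.0021 = 0.29520 → 29.520% Tl-203, 70.480% Tl-205.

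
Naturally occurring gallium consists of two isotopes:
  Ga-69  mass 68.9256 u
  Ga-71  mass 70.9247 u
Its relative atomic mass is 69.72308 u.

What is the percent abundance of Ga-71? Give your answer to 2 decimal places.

Let x be the fractional abundance of Ga-69; then Ga-71 has abundance 1 − x.
68.9256·x + 70.9247·(1 − x) = 69.72308
(68.9256 − 70.9247)·x = 69.72308 − 70.9247
x = -1.20162 / -1.9991 = 0.60108 → 60.11% Ga-69, 39.89% Ga-71.

39.89%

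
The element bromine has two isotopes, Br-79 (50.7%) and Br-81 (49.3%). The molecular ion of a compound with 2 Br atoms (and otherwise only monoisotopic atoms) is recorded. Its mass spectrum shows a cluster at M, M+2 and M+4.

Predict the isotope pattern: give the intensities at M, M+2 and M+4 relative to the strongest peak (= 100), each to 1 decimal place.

Expanding (0.507 + 0.493)^2:
P(M) = 0.507^2 = 0.257049
P(M+2) = 2 × 0.507^1 × 0.493^1 = 0.499902
P(M+4) = 0.493^2 = 0.243049
The M+2 peak is largest (0.499902); scaling to 100 gives 51.4 : 100.0 : 48.6.

51.4 : 100.0 : 48.6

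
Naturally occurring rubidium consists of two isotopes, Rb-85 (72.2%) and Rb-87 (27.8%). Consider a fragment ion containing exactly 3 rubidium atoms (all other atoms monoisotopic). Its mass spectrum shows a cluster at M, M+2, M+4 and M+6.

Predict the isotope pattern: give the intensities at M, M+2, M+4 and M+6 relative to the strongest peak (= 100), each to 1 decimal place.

Expanding (0.722 + 0.278)^3:
P(M) = 0.722^3 = 0.376367
P(M+2) = 3 × 0.722^2 × 0.278^1 = 0.434751
P(M+4) = 3 × 0.722^1 × 0.278^2 = 0.167397
P(M+6) = 0.278^3 = 0.021485
The M+2 peak is largest (0.434751); scaling to 100 gives 86.6 : 100.0 : 38.5 : 4.9.

86.6 : 100.0 : 38.5 : 4.9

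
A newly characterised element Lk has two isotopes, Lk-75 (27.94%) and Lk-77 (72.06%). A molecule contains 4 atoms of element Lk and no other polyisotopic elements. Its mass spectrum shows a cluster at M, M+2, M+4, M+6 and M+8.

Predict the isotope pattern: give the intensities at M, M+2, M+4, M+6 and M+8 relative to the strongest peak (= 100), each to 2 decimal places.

Expanding (0.2794 + 0.7206)^4:
P(M) = 0.2794^4 = 0.006094
P(M+2) = 4 × 0.2794^3 × 0.7206^1 = 0.062869
P(M+4) = 6 × 0.2794^2 × 0.7206^2 = 0.243216
P(M+6) = 4 × 0.2794^1 × 0.7206^3 = 0.418186
P(M+8) = 0.7206^4 = 0.269635
The M+6 peak is largest (0.418186); scaling to 100 gives 1.46 : 15.03 : 58.16 : 100.00 : 64.48.

1.46 : 15.03 : 58.16 : 100.00 : 64.48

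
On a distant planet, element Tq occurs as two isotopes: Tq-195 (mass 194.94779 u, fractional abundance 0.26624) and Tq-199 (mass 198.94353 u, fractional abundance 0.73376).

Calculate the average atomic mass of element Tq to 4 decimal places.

197.8797 u

Average mass = Σ (abundance × isotope mass) = 0.26624 × 194.94779 + 0.73376 × 198.94353
= 51.902900 + 145.976805 = 197.879705 u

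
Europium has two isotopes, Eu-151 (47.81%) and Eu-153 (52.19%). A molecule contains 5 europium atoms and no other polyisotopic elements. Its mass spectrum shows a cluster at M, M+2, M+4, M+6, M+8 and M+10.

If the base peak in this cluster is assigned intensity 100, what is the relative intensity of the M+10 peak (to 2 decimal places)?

Term probabilities: M 0.0250, M+2 0.1363, M+4 0.2977, M+6 0.3249, M+8 0.1774, M+10 0.0387. Base peak = M+6.
P(M+6) = C(5,3) × 0.4781^2 × 0.5219^3 = 10 × 0.22857961 × 0.14215492 = 0.324937 (base)
P(M+10) = C(5,5) × 0.4781^0 × 0.5219^5 = 1 × 1.0000 × 0.0387201 = 0.038720
Relative intensity = 0.038720 / 0.324937 × 100 = 11.92

11.92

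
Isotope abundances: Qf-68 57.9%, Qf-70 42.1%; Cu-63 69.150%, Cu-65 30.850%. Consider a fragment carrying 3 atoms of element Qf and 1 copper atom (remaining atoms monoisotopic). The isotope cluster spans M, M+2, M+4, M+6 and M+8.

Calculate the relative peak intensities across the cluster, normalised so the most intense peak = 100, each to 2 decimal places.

Element Qf pattern (n=3): 0.19410454 : 0.42340938 : 0.30786762 : 0.07461846
Copper pattern (n=1): 0.6915 : 0.3085
Convolve the two distributions (both contribute in 2-u steps):
  M: 0.19410454×0.6915 = 0.134223
  M+2: 0.19410454×0.3085 + 0.42340938×0.6915 = 0.352669
  M+4: 0.42340938×0.3085 + 0.30786762×0.6915 = 0.343512
  M+6: 0.30786762×0.3085 + 0.07461846×0.6915 = 0.146576
  M+8: 0.07461846×0.3085 = 0.023020
Scale to base peak (0.352669) = 100: 38.06 : 100.00 : 97.40 : 41.56 : 6.53

38.06 : 100.00 : 97.40 : 41.56 : 6.53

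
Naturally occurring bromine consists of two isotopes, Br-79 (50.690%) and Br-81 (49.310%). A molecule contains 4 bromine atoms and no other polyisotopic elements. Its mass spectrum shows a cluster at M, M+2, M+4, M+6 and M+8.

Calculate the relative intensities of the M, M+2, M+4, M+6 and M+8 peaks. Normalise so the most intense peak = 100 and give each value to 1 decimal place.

The 4 Br atoms are independent, so intensities follow the terms of (0.50690 + 0.49310)^4.
P(M) = 0.50690^4 = 0.066022
P(M+2) = 4 × 0.50690^3 × 0.49310^1 = 0.256899
P(M+4) = 6 × 0.50690^2 × 0.49310^2 = 0.374857
P(M+6) = 4 × 0.50690^1 × 0.49310^3 = 0.243101
P(M+8) = 0.49310^4 = 0.059121
The M+4 peak is largest (0.374857); scaling to 100 gives 17.6 : 68.5 : 100.0 : 64.9 : 15.8.

17.6 : 68.5 : 100.0 : 64.9 : 15.8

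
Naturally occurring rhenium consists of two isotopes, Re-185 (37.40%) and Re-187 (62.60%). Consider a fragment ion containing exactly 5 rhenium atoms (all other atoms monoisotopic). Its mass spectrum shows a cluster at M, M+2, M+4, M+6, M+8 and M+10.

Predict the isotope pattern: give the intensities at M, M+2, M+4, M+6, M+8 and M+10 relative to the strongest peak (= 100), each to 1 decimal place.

The 5 Re atoms are independent, so intensities follow the terms of (0.3740 + 0.6260)^5.
P(M) = 0.3740^5 = 0.007317
P(M+2) = 5 × 0.3740^4 × 0.6260^1 = 0.061239
P(M+4) = 10 × 0.3740^3 × 0.6260^2 = 0.205005
P(M+6) = 10 × 0.3740^2 × 0.6260^3 = 0.343136
P(M+8) = 5 × 0.3740^1 × 0.6260^4 = 0.287170
P(M+10) = 0.6260^5 = 0.096133
The M+6 peak is largest (0.343136); scaling to 100 gives 2.1 : 17.8 : 59.7 : 100.0 : 83.7 : 28.0.

2.1 : 17.8 : 59.7 : 100.0 : 83.7 : 28.0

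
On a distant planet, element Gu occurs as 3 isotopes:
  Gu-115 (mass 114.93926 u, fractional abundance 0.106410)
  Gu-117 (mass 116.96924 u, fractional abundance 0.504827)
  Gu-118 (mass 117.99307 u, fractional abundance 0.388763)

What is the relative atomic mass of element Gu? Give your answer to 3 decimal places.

117.151 u

Ar = Σ fᵢ·mᵢ = 0.106410 × 114.93926 + 0.504827 × 116.96924 + 0.388763 × 117.99307
= 12.230687 + 59.049231 + 45.871340 = 117.151258 u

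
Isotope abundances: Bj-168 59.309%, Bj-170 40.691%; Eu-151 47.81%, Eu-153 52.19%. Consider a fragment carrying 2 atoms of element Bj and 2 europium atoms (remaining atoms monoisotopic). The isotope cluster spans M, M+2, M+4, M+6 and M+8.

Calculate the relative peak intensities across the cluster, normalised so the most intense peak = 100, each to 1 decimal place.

Element Bj pattern (n=2): 0.35175575 : 0.4826685 : 0.16557575
Europium pattern (n=2): 0.22857961 : 0.49904078 : 0.27237961
Convolve the two distributions (both contribute in 2-u steps):
  M: 0.35175575×0.22857961 = 0.080404
  M+2: 0.35175575×0.49904078 + 0.4826685×0.22857961 = 0.285869
  M+4: 0.35175575×0.27237961 + 0.4826685×0.49904078 + 0.16557575×0.22857961 = 0.374530
  M+6: 0.4826685×0.27237961 + 0.16557575×0.49904078 = 0.214098
  M+8: 0.16557575×0.27237961 = 0.045099
Scale to base peak (0.374530) = 100: 21.5 : 76.3 : 100.0 : 57.2 : 12.0

21.5 : 76.3 : 100.0 : 57.2 : 12.0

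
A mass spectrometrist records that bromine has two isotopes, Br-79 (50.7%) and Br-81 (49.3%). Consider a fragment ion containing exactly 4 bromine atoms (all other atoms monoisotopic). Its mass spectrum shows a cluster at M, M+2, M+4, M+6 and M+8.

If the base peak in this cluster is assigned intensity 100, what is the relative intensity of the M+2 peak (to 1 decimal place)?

(0.507 + 0.493)^4 gives M 0.0661, M+2 0.2570, M+4 0.3749, M+6 0.2430, M+8 0.0591; the largest is M+4.
P(M+4) = C(4,2) × 0.507^2 × 0.493^2 = 6 × 0.257049 × 0.243049 = 0.374853 (base)
P(M+2) = C(4,1) × 0.507^3 × 0.493^1 = 4 × 0.13032384 × 0.4930 = 0.256999
Relative intensity = 0.256999 / 0.374853 × 100 = 68.6

68.6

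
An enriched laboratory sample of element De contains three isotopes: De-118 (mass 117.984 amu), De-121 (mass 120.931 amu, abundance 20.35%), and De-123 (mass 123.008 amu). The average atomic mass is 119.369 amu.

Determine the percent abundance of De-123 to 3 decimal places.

15.631%

The remaining 79.65% is split between De-118 (fraction x) and De-123 (fraction 0.7965 − x).
Substituting: 117.984x + 123.008(0.7965 − x) = 94.7595415
(117.984 − 123.008)x = -3.2163305  ⇒  x = 0.64019, y = 0.15631
De-118: 64.019%, De-123: 15.631%.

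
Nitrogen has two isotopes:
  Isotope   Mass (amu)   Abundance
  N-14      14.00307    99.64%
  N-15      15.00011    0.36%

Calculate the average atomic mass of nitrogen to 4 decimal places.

The abundance-weighted mean is 0.9964 × 14.00307 + 0.0036 × 15.00011
= 13.952659 + 0.054000 = 14.006659 amu

14.0067 amu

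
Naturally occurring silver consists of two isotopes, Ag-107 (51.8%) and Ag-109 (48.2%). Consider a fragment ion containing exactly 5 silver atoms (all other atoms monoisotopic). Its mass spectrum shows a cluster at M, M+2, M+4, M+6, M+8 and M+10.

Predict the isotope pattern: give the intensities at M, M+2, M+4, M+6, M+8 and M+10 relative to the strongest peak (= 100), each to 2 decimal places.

11.55 : 53.73 : 100.00 : 93.05 : 43.29 : 8.06

The 5 Ag atoms are independent, so intensities follow the terms of (0.518 + 0.482)^5.
P(M) = 0.518^5 = 0.037295
P(M+2) = 5 × 0.518^4 × 0.482^1 = 0.173515
P(M+4) = 10 × 0.518^3 × 0.482^2 = 0.322911
P(M+6) = 10 × 0.518^2 × 0.482^3 = 0.300470
P(M+8) = 5 × 0.518^1 × 0.482^4 = 0.139794
P(M+10) = 0.482^5 = 0.026016
The M+4 peak is largest (0.322911); scaling to 100 gives 11.55 : 53.73 : 100.00 : 93.05 : 43.29 : 8.06.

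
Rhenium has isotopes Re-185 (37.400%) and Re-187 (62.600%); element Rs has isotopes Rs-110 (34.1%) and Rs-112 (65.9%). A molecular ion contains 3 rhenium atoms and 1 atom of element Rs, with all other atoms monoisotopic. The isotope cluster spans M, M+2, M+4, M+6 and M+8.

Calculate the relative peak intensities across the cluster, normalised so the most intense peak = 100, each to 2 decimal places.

4.78 : 33.22 : 86.51 : 100.00 : 43.29

Rhenium pattern (n=3): 0.05231362 : 0.26268713 : 0.43968487 : 0.24531438
Element Rs pattern (n=1): 0.3410 : 0.6590
Convolve the two distributions (both contribute in 2-u steps):
  M: 0.05231362×0.3410 = 0.017839
  M+2: 0.05231362×0.6590 + 0.26268713×0.3410 = 0.124051
  M+4: 0.26268713×0.6590 + 0.43968487×0.3410 = 0.323043
  M+6: 0.43968487×0.6590 + 0.24531438×0.3410 = 0.373405
  M+8: 0.24531438×0.6590 = 0.161662
Scale to base peak (0.373405) = 100: 4.78 : 33.22 : 86.51 : 100.00 : 43.29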